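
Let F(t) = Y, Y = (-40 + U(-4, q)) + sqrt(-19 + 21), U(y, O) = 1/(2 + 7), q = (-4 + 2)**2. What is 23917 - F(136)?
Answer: 215612/9 - sqrt(2) ≈ 23955.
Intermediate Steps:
q = 4 (q = (-2)**2 = 4)
U(y, O) = 1/9
Y = -359/9 + sqrt(2) (Y = (-40 + 1/9) + sqrt(-19 + 21) = -359/9 + sqrt(2) ≈ -38.475)
F(t) = -359/9 + sqrt(2)
23917 - F(136) = 23917 - (-359/9 + sqrt(2)) = 23917 + (359/9 - sqrt(2)) = 215612/9 - sqrt(2)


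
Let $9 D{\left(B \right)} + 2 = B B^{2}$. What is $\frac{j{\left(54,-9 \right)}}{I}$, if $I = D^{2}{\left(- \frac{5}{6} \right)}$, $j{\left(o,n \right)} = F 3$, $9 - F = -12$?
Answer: $\frac{238085568}{310249} \approx 767.4$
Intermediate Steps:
$F = 21$ ($F = 9 - -12 = 9 + 12 = 21$)
$j{\left(o,n \right)} = 63$ ($j{\left(o,n \right)} = 21 \cdot 3 = 63$)
$D{\left(B \right)} = - \frac{2}{9} + \frac{B^{3}}{9}$ ($D{\left(B \right)} = - \frac{2}{9} + \frac{B B^{2}}{9} = - \frac{2}{9} + \frac{B^{3}}{9}$)
$I = \frac{310249}{3779136}$ ($I = \left(- \frac{2}{9} + \frac{\left(- \frac{5}{6}\right)^{3}}{9}\right)^{2} = \left(- \frac{2}{9} + \frac{1}{9} \left(- \frac{125}{216}\right)\right)^{2} = \left(- \frac{2}{9} - \frac{125}{1944}\right)^{2} = \left(- \frac{557}{1944}\right)^{2} = \frac{310249}{3779136} \approx 0.082095$)
$\frac{j{\left(54,-9 \right)}}{I} = \frac{63}{\frac{310249}{3779136}} = 63 \cdot \frac{3779136}{310249} = \frac{238085568}{310249}$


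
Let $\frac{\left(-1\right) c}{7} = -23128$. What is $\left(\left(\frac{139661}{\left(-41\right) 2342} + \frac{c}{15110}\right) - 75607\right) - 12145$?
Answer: $- \frac{63652638169919}{725446210} \approx -87743.0$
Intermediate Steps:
$c = 161896$ ($c = \left(-7\right) \left(-23128\right) = 161896$)
$\left(\left(\frac{139661}{\left(-41\right) 2342} + \frac{c}{15110}\right) - 75607\right) - 12145 = \left(\left(\frac{139661}{\left(-41\right) 2342} + \frac{161896}{15110}\right) - 75607\right) - 12145 = \left(\left(\frac{139661}{-96022} + 161896 \cdot \frac{1}{15110}\right) - 75607\right) - 12145 = \left(\left(139661 \left(- \frac{1}{96022}\right) + \frac{80948}{7555}\right) - 75607\right) - 12145 = \left(\left(- \frac{139661}{96022} + \frac{80948}{7555}\right) - 75607\right) - 12145 = \left(\frac{6717650001}{725446210} - 75607\right) - 12145 = - \frac{54842093949469}{725446210} - 12145 = - \frac{63652638169919}{725446210}$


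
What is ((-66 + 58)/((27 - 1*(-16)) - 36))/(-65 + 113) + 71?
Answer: 2981/42 ≈ 70.976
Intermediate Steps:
((-66 + 58)/((27 - 1*(-16)) - 36))/(-65 + 113) + 71 = -8/((27 + 16) - 36)/48 + 71 = -8/(43 - 36)*(1/48) + 71 = -8/7*(1/48) + 71 = -8*⅐*(1/48) + 71 = -8/7*1/48 + 71 = -1/42 + 71 = 2981/42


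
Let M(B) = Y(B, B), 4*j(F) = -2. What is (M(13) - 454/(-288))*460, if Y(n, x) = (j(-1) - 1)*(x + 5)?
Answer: -421015/36 ≈ -11695.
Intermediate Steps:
j(F) = -1/2 (j(F) = (1/4)*(-2) = -1/2)
Y(n, x) = -15/2 - 3*x/2 (Y(n, x) = (-1/2 - 1)*(x + 5) = -3*(5 + x)/2 = -15/2 - 3*x/2)
M(B) = -15/2 - 3*B/2
(M(13) - 454/(-288))*460 = ((-15/2 - 3/2*13) - 454/(-288))*460 = ((-15/2 - 39/2) - 454*(-1/288))*460 = (-27 + 227/144)*460 = -3661/144*460 = -421015/36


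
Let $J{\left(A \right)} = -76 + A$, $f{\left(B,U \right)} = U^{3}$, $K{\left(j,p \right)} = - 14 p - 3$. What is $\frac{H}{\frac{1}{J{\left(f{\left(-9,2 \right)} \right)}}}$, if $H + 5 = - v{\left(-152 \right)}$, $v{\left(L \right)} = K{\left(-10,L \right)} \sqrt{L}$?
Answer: $340 + 289000 i \sqrt{38} \approx 340.0 + 1.7815 \cdot 10^{6} i$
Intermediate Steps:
$K{\left(j,p \right)} = -3 - 14 p$
$v{\left(L \right)} = \sqrt{L} \left(-3 - 14 L\right)$ ($v{\left(L \right)} = \left(-3 - 14 L\right) \sqrt{L} = \sqrt{L} \left(-3 - 14 L\right)$)
$H = -5 - 4250 i \sqrt{38}$ ($H = -5 - \sqrt{-152} \left(-3 - -2128\right) = -5 - 2 i \sqrt{38} \left(-3 + 2128\right) = -5 - 2 i \sqrt{38} \cdot 2125 = -5 - 4250 i \sqrt{38} \approx -5.0 - 26199.0 i$)
$\frac{H}{\frac{1}{J{\left(f{\left(-9,2 \right)} \right)}}} = \frac{-5 - 4250 i \sqrt{38}}{\frac{1}{-76 + 2^{3}}} = \frac{-5 - 4250 i \sqrt{38}}{\frac{1}{-76 + 8}} = \frac{-5 - 4250 i \sqrt{38}}{\frac{1}{-68}} = \frac{-5 - 4250 i \sqrt{38}}{- \frac{1}{68}} = \left(-5 - 4250 i \sqrt{38}\right) \left(-68\right) = 340 + 289000 i \sqrt{38}$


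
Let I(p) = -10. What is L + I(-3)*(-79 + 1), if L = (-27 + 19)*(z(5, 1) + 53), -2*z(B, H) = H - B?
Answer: 340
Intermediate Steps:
z(B, H) = B/2 - H/2 (z(B, H) = -(H - B)/2 = B/2 - H/2)
L = -440 (L = (-27 + 19)*(((1/2)*5 - 1/2*1) + 53) = -8*((5/2 - 1/2) + 53) = -8*(2 + 53) = -8*55 = -440)
L + I(-3)*(-79 + 1) = -440 - 10*(-79 + 1) = -440 - 10*(-78) = -440 + 780 = 340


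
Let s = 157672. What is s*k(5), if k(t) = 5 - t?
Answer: 0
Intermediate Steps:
s*k(5) = 157672*(5 - 1*5) = 157672*(5 - 5) = 157672*0 = 0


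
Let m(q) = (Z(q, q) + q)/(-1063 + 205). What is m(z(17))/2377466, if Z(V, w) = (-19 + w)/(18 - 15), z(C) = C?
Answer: -7/874228212 ≈ -8.0071e-9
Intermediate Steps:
Z(V, w) = -19/3 + w/3 (Z(V, w) = (-19 + w)/3 = (-19 + w)*(⅓) = -19/3 + w/3)
m(q) = 19/2574 - 2*q/1287 (m(q) = ((-19/3 + q/3) + q)/(-1063 + 205) = (-19/3 + 4*q/3)/(-858) = (-19/3 + 4*q/3)*(-1/858) = 19/2574 - 2*q/1287)
m(z(17))/2377466 = (19/2574 - 2/1287*17)/2377466 = (19/2574 - 34/1287)*(1/2377466) = -49/2574*1/2377466 = -7/874228212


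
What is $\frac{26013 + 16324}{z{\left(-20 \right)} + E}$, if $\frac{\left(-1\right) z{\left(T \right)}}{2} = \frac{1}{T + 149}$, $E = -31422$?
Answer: $- \frac{5461473}{4053440} \approx -1.3474$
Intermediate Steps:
$z{\left(T \right)} = - \frac{2}{149 + T}$ ($z{\left(T \right)} = - \frac{2}{T + 149} = - \frac{2}{149 + T}$)
$\frac{26013 + 16324}{z{\left(-20 \right)} + E} = \frac{26013 + 16324}{- \frac{2}{149 - 20} - 31422} = \frac{42337}{- \frac{2}{129} - 31422} = \frac{42337}{- \frac{4053440}{129}} = 42337 \left(- \frac{129}{4053440}\right) = - \frac{5461473}{4053440}$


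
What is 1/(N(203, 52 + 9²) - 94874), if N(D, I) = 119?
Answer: -1/94755 ≈ -1.0554e-5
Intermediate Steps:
1/(N(203, 52 + 9²) - 94874) = 1/(119 - 94874) = 1/(-94755) = -1/94755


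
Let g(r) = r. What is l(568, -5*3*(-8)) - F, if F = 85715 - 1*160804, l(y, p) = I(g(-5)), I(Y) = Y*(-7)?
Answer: 75124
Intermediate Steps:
I(Y) = -7*Y
l(y, p) = 35 (l(y, p) = -7*(-5) = 35)
F = -75089 (F = 85715 - 160804 = -75089)
l(568, -5*3*(-8)) - F = 35 - 1*(-75089) = 35 + 75089 = 75124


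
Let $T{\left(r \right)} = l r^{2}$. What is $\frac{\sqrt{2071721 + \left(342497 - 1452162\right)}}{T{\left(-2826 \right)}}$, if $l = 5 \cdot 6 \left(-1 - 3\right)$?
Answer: $- \frac{\sqrt{240514}}{479176560} \approx -1.0235 \cdot 10^{-6}$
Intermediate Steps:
$l = -120$ ($l = 30 \left(-1 - 3\right) = 30 \left(-4\right) = -120$)
$T{\left(r \right)} = - 120 r^{2}$
$\frac{\sqrt{2071721 + \left(342497 - 1452162\right)}}{T{\left(-2826 \right)}} = \frac{\sqrt{2071721 + \left(342497 - 1452162\right)}}{\left(-120\right) \left(-2826\right)^{2}} = \frac{\sqrt{2071721 + \left(342497 - 1452162\right)}}{\left(-120\right) 7986276} = \frac{\sqrt{2071721 - 1109665}}{-958353120} = \sqrt{962056} \left(- \frac{1}{958353120}\right) = 2 \sqrt{240514} \left(- \frac{1}{958353120}\right) = - \frac{\sqrt{240514}}{479176560}$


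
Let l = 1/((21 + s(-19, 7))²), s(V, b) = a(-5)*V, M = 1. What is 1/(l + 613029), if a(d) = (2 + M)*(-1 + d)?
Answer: 131769/80778218302 ≈ 1.6312e-6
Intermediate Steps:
a(d) = -3 + 3*d (a(d) = (2 + 1)*(-1 + d) = 3*(-1 + d) = -3 + 3*d)
s(V, b) = -18*V (s(V, b) = (-3 + 3*(-5))*V = (-3 - 15)*V = -18*V)
l = 1/131769 (l = 1/((21 - 18*(-19))²) = 1/((21 + 342)²) = 1/(363²) = 1/131769 ≈ 7.5890e-6)
1/(l + 613029) = 1/(1/131769 + 613029) = 1/(80778218302/131769) = 131769/80778218302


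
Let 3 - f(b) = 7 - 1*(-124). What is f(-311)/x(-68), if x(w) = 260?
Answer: -32/65 ≈ -0.49231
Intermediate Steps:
f(b) = -128 (f(b) = 3 - (7 - 1*(-124)) = 3 - (7 + 124) = 3 - 1*131 = 3 - 131 = -128)
f(-311)/x(-68) = -128/260 = -128*1/260 = -32/65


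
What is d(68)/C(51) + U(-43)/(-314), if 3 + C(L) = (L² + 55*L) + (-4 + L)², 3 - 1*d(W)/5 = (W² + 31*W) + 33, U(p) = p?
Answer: -1286128/298771 ≈ -4.3047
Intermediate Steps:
d(W) = -150 - 155*W - 5*W² (d(W) = 15 - 5*((W² + 31*W) + 33) = 15 - 5*(33 + W² + 31*W) = 15 + (-165 - 155*W - 5*W²) = -150 - 155*W - 5*W²)
C(L) = -3 + L² + (-4 + L)² + 55*L (C(L) = -3 + ((L² + 55*L) + (-4 + L)²) = -3 + (L² + (-4 + L)² + 55*L) = -3 + L² + (-4 + L)² + 55*L)
d(68)/C(51) + U(-43)/(-314) = (-150 - 155*68 - 5*68²)/(13 + 2*51² + 47*51) - 43/(-314) = (-150 - 10540 - 5*4624)/(13 + 2*2601 + 2397) - 43*(-1/314) = (-150 - 10540 - 23120)/(13 + 5202 + 2397) + 43/314 = -33810/7612 + 43/314 = -33810*1/7612 + 43/314 = -16905/3806 + 43/314 = -1286128/298771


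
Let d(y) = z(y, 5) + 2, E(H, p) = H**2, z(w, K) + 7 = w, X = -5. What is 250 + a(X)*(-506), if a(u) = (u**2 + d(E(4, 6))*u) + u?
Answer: 17960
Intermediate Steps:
z(w, K) = -7 + w
d(y) = -5 + y (d(y) = (-7 + y) + 2 = -5 + y)
a(u) = u**2 + 12*u (a(u) = (u**2 + (-5 + 4**2)*u) + u = (u**2 + (-5 + 16)*u) + u = (u**2 + 11*u) + u = u**2 + 12*u)
250 + a(X)*(-506) = 250 - 5*(12 - 5)*(-506) = 250 - 5*7*(-506) = 250 - 35*(-506) = 250 + 17710 = 17960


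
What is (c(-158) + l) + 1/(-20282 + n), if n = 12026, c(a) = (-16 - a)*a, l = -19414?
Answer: -345513601/8256 ≈ -41850.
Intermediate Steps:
c(a) = a*(-16 - a)
(c(-158) + l) + 1/(-20282 + n) = (-1*(-158)*(16 - 158) - 19414) + 1/(-20282 + 12026) = (-1*(-158)*(-142) - 19414) + 1/(-8256) = (-22436 - 19414) - 1/8256 = -41850 - 1/8256 = -345513601/8256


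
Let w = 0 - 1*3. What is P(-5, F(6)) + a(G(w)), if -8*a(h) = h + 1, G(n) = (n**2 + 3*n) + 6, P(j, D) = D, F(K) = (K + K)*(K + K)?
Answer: 1145/8 ≈ 143.13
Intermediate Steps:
F(K) = 4*K**2 (F(K) = (2*K)*(2*K) = 4*K**2)
w = -3 (w = 0 - 3 = -3)
G(n) = 6 + n**2 + 3*n
a(h) = -1/8 - h/8 (a(h) = -(h + 1)/8 = -(1 + h)/8 = -1/8 - h/8)
P(-5, F(6)) + a(G(w)) = 4*6**2 + (-1/8 - (6 + (-3)**2 + 3*(-3))/8) = 4*36 + (-1/8 - (6 + 9 - 9)/8) = 144 + (-1/8 - 1/8*6) = 144 + (-1/8 - 3/4) = 144 - 7/8 = 1145/8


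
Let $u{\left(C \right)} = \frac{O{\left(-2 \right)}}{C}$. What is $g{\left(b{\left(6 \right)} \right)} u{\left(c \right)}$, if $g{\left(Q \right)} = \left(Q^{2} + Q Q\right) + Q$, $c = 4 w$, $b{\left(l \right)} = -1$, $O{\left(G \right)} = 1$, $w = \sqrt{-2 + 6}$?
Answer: $\frac{1}{8} \approx 0.125$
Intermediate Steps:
$w = 2$ ($w = \sqrt{4} = 2$)
$c = 8$ ($c = 4 \cdot 2 = 8$)
$g{\left(Q \right)} = Q + 2 Q^{2}$ ($g{\left(Q \right)} = \left(Q^{2} + Q^{2}\right) + Q = 2 Q^{2} + Q = Q + 2 Q^{2}$)
$u{\left(C \right)} = \frac{1}{C}$ ($u{\left(C \right)} = 1 \frac{1}{C} = \frac{1}{C}$)
$g{\left(b{\left(6 \right)} \right)} u{\left(c \right)} = \frac{\left(-1\right) \left(1 + 2 \left(-1\right)\right)}{8} = - (1 - 2) \frac{1}{8} = \left(-1\right) \left(-1\right) \frac{1}{8} = 1 \cdot \frac{1}{8} = \frac{1}{8}$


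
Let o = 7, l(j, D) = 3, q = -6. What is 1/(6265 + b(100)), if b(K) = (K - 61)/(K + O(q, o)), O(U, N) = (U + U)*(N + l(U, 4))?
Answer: 20/125261 ≈ 0.00015967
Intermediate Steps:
O(U, N) = 2*U*(3 + N) (O(U, N) = (U + U)*(N + 3) = (2*U)*(3 + N) = 2*U*(3 + N))
b(K) = (-61 + K)/(-120 + K) (b(K) = (K - 61)/(K + 2*(-6)*(3 + 7)) = (-61 + K)/(K + 2*(-6)*10) = (-61 + K)/(K - 120) = (-61 + K)/(-120 + K))
1/(6265 + b(100)) = 1/(6265 + (-61 + 100)/(-120 + 100)) = 1/(6265 + 39/(-20)) = 1/(6265 - 1/20*39) = 1/(6265 - 39/20) = 1/(125261/20) = 20/125261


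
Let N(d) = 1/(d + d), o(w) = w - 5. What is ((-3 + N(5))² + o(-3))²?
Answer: 1681/10000 ≈ 0.16810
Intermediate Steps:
o(w) = -5 + w
N(d) = 1/(2*d)
((-3 + N(5))² + o(-3))² = ((-3 + (½)/5)² + (-5 - 3))² = ((-3 + (½)*(⅕))² - 8)² = ((-3 + ⅒)² - 8)² = ((-29/10)² - 8)² = (841/100 - 8)² = (41/100)² = 1681/10000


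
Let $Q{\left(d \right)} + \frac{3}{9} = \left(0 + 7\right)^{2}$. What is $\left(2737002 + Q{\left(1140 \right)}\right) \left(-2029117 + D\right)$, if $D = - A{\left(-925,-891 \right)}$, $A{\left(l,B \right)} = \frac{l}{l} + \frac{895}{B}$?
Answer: $- \frac{14845296775645936}{2673} \approx -5.5538 \cdot 10^{12}$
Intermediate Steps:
$A{\left(l,B \right)} = 1 + \frac{895}{B}$
$Q{\left(d \right)} = \frac{146}{3}$ ($Q{\left(d \right)} = - \frac{1}{3} + \left(0 + 7\right)^{2} = - \frac{1}{3} + 7^{2} = - \frac{1}{3} + 49 = \frac{146}{3}$)
$D = \frac{4}{891}$ ($D = - \frac{895 - 891}{-891} = - \frac{\left(-1\right) 4}{891} = \left(-1\right) \left(- \frac{4}{891}\right) = \frac{4}{891} \approx 0.0044893$)
$\left(2737002 + Q{\left(1140 \right)}\right) \left(-2029117 + D\right) = \left(2737002 + \frac{146}{3}\right) \left(-2029117 + \frac{4}{891}\right) = \frac{8211152}{3} \left(- \frac{1807943243}{891}\right) = - \frac{14845296775645936}{2673}$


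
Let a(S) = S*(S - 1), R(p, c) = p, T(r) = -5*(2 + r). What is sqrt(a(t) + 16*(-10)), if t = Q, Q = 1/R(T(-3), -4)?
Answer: 2*I*sqrt(1001)/5 ≈ 12.655*I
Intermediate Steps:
T(r) = -10 - 5*r
Q = 1/5 (Q = 1/(-10 - 5*(-3)) = 1/(-10 + 15) = 1/5 ≈ 0.20000)
t = 1/5 ≈ 0.20000
a(S) = S*(-1 + S)
sqrt(a(t) + 16*(-10)) = sqrt((-1 + 1/5)/5 + 16*(-10)) = sqrt((1/5)*(-4/5) - 160) = sqrt(-4/25 - 160) = sqrt(-4004/25) = 2*I*sqrt(1001)/5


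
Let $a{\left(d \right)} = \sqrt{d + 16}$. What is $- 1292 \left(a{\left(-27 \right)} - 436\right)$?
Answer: $563312 - 1292 i \sqrt{11} \approx 5.6331 \cdot 10^{5} - 4285.1 i$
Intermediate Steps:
$a{\left(d \right)} = \sqrt{16 + d}$
$- 1292 \left(a{\left(-27 \right)} - 436\right) = - 1292 \left(\sqrt{16 - 27} - 436\right) = - 1292 \left(\sqrt{-11} - 436\right) = - 1292 \left(i \sqrt{11} - 436\right) = - 1292 \left(-436 + i \sqrt{11}\right) = 563312 - 1292 i \sqrt{11}$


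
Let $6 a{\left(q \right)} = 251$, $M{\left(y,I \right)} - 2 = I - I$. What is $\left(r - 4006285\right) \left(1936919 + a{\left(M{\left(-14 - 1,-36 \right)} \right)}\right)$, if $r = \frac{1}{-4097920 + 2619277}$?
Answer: $- \frac{34422885037099243420}{4435929} \approx -7.76 \cdot 10^{12}$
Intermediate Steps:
$M{\left(y,I \right)} = 2$ ($M{\left(y,I \right)} = 2 + \left(I - I\right) = 2 + 0 = 2$)
$a{\left(q \right)} = \frac{251}{6}$ ($a{\left(q \right)} = \frac{1}{6} \cdot 251 = \frac{251}{6}$)
$r = - \frac{1}{1478643}$ ($r = \frac{1}{-1478643} = - \frac{1}{1478643} \approx -6.763 \cdot 10^{-7}$)
$\left(r - 4006285\right) \left(1936919 + a{\left(M{\left(-14 - 1,-36 \right)} \right)}\right) = \left(- \frac{1}{1478643} - 4006285\right) \left(1936919 + \frac{251}{6}\right) = \left(- \frac{5923865271256}{1478643}\right) \frac{11621765}{6} = - \frac{34422885037099243420}{4435929}$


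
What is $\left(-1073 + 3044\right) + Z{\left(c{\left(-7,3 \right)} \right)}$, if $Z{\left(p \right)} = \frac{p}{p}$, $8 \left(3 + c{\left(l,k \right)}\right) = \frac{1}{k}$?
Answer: $1972$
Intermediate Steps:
$c{\left(l,k \right)} = -3 + \frac{1}{8 k}$
$Z{\left(p \right)} = 1$
$\left(-1073 + 3044\right) + Z{\left(c{\left(-7,3 \right)} \right)} = \left(-1073 + 3044\right) + 1 = 1971 + 1 = 1972$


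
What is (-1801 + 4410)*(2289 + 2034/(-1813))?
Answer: 10821931107/1813 ≈ 5.9691e+6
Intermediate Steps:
(-1801 + 4410)*(2289 + 2034/(-1813)) = 2609*(2289 + 2034*(-1/1813)) = 2609*(2289 - 2034/1813) = 2609*(4147923/1813) = 10821931107/1813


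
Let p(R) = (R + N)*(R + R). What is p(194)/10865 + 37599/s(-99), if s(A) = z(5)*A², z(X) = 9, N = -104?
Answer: 232584761/63892719 ≈ 3.6402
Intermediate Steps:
p(R) = 2*R*(-104 + R) (p(R) = (R - 104)*(R + R) = (-104 + R)*(2*R) = 2*R*(-104 + R))
s(A) = 9*A²
p(194)/10865 + 37599/s(-99) = (2*194*(-104 + 194))/10865 + 37599/((9*(-99)²)) = (2*194*90)*(1/10865) + 37599/((9*9801)) = 34920*(1/10865) + 37599/88209 = 6984/2173 + 37599*(1/88209) = 6984/2173 + 12533/29403 = 232584761/63892719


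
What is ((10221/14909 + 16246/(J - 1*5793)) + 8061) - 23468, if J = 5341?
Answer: -52031665499/3369434 ≈ -15442.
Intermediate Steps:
((10221/14909 + 16246/(J - 1*5793)) + 8061) - 23468 = ((10221/14909 + 16246/(5341 - 1*5793)) + 8061) - 23468 = ((10221*(1/14909) + 16246/(5341 - 5793)) + 8061) - 23468 = ((10221/14909 + 16246/(-452)) + 8061) - 23468 = ((10221/14909 + 16246*(-1/452)) + 8061) - 23468 = ((10221/14909 - 8123/226) + 8061) - 23468 = (-118795861/3369434 + 8061) - 23468 = 27042211613/3369434 - 23468 = -52031665499/3369434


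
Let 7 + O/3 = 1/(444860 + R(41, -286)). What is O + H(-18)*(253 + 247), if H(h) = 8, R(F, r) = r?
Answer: 1768959949/444574 ≈ 3979.0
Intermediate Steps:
O = -9336051/444574 (O = -21 + 3/(444860 - 286) = -21 + 3/444574 = -9336051/444574 ≈ -21.000)
O + H(-18)*(253 + 247) = -9336051/444574 + 8*(253 + 247) = -9336051/444574 + 8*500 = -9336051/444574 + 4000 = 1768959949/444574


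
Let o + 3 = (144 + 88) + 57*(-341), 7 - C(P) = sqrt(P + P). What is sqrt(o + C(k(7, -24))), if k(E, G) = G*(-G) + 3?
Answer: sqrt(-19201 - I*sqrt(1146)) ≈ 0.122 - 138.57*I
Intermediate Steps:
k(E, G) = 3 - G**2 (k(E, G) = -G**2 + 3 = 3 - G**2)
C(P) = 7 - sqrt(2)*sqrt(P) (C(P) = 7 - sqrt(P + P) = 7 - sqrt(2*P) = 7 - sqrt(2)*sqrt(P))
o = -19208 (o = -3 + ((144 + 88) + 57*(-341)) = -3 + (232 - 19437) = -3 - 19205 = -19208)
sqrt(o + C(k(7, -24))) = sqrt(-19208 + (7 - sqrt(2)*sqrt(3 - 1*(-24)**2))) = sqrt(-19208 + (7 - sqrt(2)*sqrt(3 - 1*576))) = sqrt(-19208 + (7 - sqrt(2)*sqrt(3 - 576))) = sqrt(-19208 + (7 - sqrt(2)*sqrt(-573))) = sqrt(-19208 + (7 - sqrt(2)*I*sqrt(573))) = sqrt(-19208 + (7 - I*sqrt(1146))) = sqrt(-19201 - I*sqrt(1146))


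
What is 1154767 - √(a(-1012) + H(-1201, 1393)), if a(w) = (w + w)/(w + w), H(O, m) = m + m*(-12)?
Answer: 1154767 - I*√15322 ≈ 1.1548e+6 - 123.78*I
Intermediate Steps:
H(O, m) = -11*m (H(O, m) = m - 12*m = -11*m)
a(w) = 1 (a(w) = (2*w)/((2*w)) = (2*w)*(1/(2*w)) = 1)
1154767 - √(a(-1012) + H(-1201, 1393)) = 1154767 - √(1 - 11*1393) = 1154767 - √(1 - 15323) = 1154767 - √(-15322) = 1154767 - I*√15322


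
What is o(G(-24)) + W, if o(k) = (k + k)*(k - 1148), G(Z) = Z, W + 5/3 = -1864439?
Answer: -5424554/3 ≈ -1.8082e+6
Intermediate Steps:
W = -5593322/3 (W = -5/3 - 1864439 = -5593322/3 ≈ -1.8644e+6)
o(k) = 2*k*(-1148 + k) (o(k) = (2*k)*(-1148 + k) = 2*k*(-1148 + k))
o(G(-24)) + W = 2*(-24)*(-1148 - 24) - 5593322/3 = 2*(-24)*(-1172) - 5593322/3 = 56256 - 5593322/3 = -5424554/3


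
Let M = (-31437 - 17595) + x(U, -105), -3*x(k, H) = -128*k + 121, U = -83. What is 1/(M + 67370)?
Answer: 3/44269 ≈ 6.7767e-5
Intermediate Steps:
x(k, H) = -121/3 + 128*k/3 (x(k, H) = -(-128*k + 121)/3 = -(121 - 128*k)/3 = -121/3 + 128*k/3)
M = -157841/3 (M = (-31437 - 17595) + (-121/3 + (128/3)*(-83)) = -49032 + (-121/3 - 10624/3) = -49032 - 10745/3 = -157841/3 ≈ -52614.)
1/(M + 67370) = 1/(-157841/3 + 67370) = 1/(44269/3) = 3/44269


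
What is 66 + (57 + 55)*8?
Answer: 962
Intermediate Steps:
66 + (57 + 55)*8 = 66 + 112*8 = 66 + 896 = 962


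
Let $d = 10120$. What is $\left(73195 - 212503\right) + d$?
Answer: $-129188$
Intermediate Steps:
$\left(73195 - 212503\right) + d = \left(73195 - 212503\right) + 10120 = -139308 + 10120 = -129188$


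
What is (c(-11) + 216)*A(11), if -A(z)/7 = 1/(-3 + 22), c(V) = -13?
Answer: -1421/19 ≈ -74.789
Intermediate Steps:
A(z) = -7/19 (A(z) = -7/(-3 + 22) = -7/19)
(c(-11) + 216)*A(11) = (-13 + 216)*(-7/19) = 203*(-7/19) = -1421/19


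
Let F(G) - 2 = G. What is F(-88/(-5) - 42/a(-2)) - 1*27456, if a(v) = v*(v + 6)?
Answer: -548623/20 ≈ -27431.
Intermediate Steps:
a(v) = v*(6 + v)
F(G) = 2 + G
F(-88/(-5) - 42/a(-2)) - 1*27456 = (2 + (-88/(-5) - 42*(-1/(2*(6 - 2))))) - 1*27456 = (2 + (-88*(-1/5) - 42/((-2*4)))) - 27456 = (2 + (88/5 - 42/(-8))) - 27456 = (2 + (88/5 - 42*(-1/8))) - 27456 = (2 + (88/5 + 21/4)) - 27456 = (2 + 457/20) - 27456 = 497/20 - 27456 = -548623/20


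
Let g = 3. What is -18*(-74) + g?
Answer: 1335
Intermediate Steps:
-18*(-74) + g = -18*(-74) + 3 = 1332 + 3 = 1335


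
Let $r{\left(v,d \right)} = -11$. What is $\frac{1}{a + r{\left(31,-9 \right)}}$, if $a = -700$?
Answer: $- \frac{1}{711} \approx -0.0014065$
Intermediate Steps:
$\frac{1}{a + r{\left(31,-9 \right)}} = \frac{1}{-700 - 11} = \frac{1}{-711} = - \frac{1}{711}$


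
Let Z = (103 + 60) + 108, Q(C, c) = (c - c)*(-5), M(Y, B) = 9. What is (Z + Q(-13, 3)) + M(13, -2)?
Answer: 280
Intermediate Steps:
Q(C, c) = 0 (Q(C, c) = 0*(-5) = 0)
Z = 271 (Z = 163 + 108 = 271)
(Z + Q(-13, 3)) + M(13, -2) = (271 + 0) + 9 = 271 + 9 = 280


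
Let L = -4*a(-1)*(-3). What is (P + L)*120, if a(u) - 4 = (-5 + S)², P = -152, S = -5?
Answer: 131520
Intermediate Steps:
a(u) = 104 (a(u) = 4 + (-5 - 5)² = 4 + (-10)² = 4 + 100 = 104)
L = 1248 (L = -4*104*(-3) = -416*(-3) = 1248)
(P + L)*120 = (-152 + 1248)*120 = 1096*120 = 131520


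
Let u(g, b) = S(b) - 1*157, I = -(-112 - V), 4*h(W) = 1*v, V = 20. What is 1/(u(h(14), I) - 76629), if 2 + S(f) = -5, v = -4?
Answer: -1/76793 ≈ -1.3022e-5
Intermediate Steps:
h(W) = -1 (h(W) = (1*(-4))/4 = (¼)*(-4) = -1)
S(f) = -7 (S(f) = -2 - 5 = -7)
I = 132 (I = -(-112 - 1*20) = -(-112 - 20) = -1*(-132) = 132)
u(g, b) = -164 (u(g, b) = -7 - 1*157 = -7 - 157 = -164)
1/(u(h(14), I) - 76629) = 1/(-164 - 76629) = 1/(-76793) = -1/76793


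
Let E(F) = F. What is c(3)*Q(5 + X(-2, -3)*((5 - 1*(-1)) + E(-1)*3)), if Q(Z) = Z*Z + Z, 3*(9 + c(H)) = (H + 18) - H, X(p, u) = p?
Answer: 0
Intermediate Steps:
c(H) = -3 (c(H) = -9 + ((H + 18) - H)/3 = -9 + ((18 + H) - H)/3 = -9 + (⅓)*18 = -9 + 6 = -3)
Q(Z) = Z + Z² (Q(Z) = Z² + Z = Z + Z²)
c(3)*Q(5 + X(-2, -3)*((5 - 1*(-1)) + E(-1)*3)) = -3*(5 - 2*((5 - 1*(-1)) - 1*3))*(1 + (5 - 2*((5 - 1*(-1)) - 1*3))) = -3*(5 - 2*((5 + 1) - 3))*(1 + (5 - 2*((5 + 1) - 3))) = -3*(5 - 2*(6 - 3))*(1 + (5 - 2*(6 - 3))) = -3*(5 - 2*3)*(1 + (5 - 2*3)) = -3*(5 - 6)*(1 + (5 - 6)) = -(-3)*(1 - 1) = -(-3)*0 = -3*0 = 0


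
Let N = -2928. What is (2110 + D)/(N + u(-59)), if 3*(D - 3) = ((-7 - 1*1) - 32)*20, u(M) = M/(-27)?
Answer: -49851/78997 ≈ -0.63105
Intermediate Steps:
u(M) = -M/27 (u(M) = M*(-1/27) = -M/27)
D = -791/3 (D = 3 + (((-7 - 1*1) - 32)*20)/3 = 3 + (((-7 - 1) - 32)*20)/3 = 3 + ((-8 - 32)*20)/3 = 3 + (-40*20)/3 = 3 + (⅓)*(-800) = 3 - 800/3 = -791/3 ≈ -263.67)
(2110 + D)/(N + u(-59)) = (2110 - 791/3)/(-2928 - 1/27*(-59)) = 5539/(3*(-2928 + 59/27)) = 5539/(3*(-78997/27)) = (5539/3)*(-27/78997) = -49851/78997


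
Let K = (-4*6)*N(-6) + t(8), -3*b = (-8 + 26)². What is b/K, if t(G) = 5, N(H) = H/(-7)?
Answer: 756/109 ≈ 6.9358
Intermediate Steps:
N(H) = -H/7 (N(H) = H*(-⅐) = -H/7)
b = -108 (b = -(-8 + 26)²/3 = -⅓*18² = -⅓*324 = -108)
K = -109/7 (K = (-4*6)*(-⅐*(-6)) + 5 = -24*6/7 + 5 = -144/7 + 5 = -109/7 ≈ -15.571)
b/K = -108/(-109/7) = -108*(-7/109) = 756/109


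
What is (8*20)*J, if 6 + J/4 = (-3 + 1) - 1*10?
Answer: -11520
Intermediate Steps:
J = -72 (J = -24 + 4*((-3 + 1) - 1*10) = -24 + 4*(-2 - 10) = -24 + 4*(-12) = -24 - 48 = -72)
(8*20)*J = (8*20)*(-72) = 160*(-72) = -11520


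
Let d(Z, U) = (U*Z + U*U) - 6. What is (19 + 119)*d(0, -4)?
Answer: 1380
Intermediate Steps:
d(Z, U) = -6 + U**2 + U*Z (d(Z, U) = (U*Z + U**2) - 6 = (U**2 + U*Z) - 6 = -6 + U**2 + U*Z)
(19 + 119)*d(0, -4) = (19 + 119)*(-6 + (-4)**2 - 4*0) = 138*(-6 + 16 + 0) = 138*10 = 1380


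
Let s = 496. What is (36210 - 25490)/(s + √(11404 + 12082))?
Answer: 531712/22253 - 1072*√23486/22253 ≈ 16.511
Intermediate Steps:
(36210 - 25490)/(s + √(11404 + 12082)) = (36210 - 25490)/(496 + √(11404 + 12082)) = 10720/(496 + √23486)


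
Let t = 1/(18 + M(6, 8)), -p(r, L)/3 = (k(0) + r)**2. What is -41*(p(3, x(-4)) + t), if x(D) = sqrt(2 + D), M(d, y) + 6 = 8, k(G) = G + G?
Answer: 22099/20 ≈ 1104.9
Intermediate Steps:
k(G) = 2*G
M(d, y) = 2 (M(d, y) = -6 + 8 = 2)
p(r, L) = -3*r**2 (p(r, L) = -3*(2*0 + r)**2 = -3*(0 + r)**2 = -3*r**2)
t = 1/20 (t = 1/(18 + 2) = 1/20 ≈ 0.050000)
-41*(p(3, x(-4)) + t) = -41*(-3*3**2 + 1/20) = -41*(-3*9 + 1/20) = -41*(-27 + 1/20) = -41*(-539/20) = 22099/20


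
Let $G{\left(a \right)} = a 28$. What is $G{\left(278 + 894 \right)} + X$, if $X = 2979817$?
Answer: $3012633$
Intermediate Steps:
$G{\left(a \right)} = 28 a$
$G{\left(278 + 894 \right)} + X = 28 \left(278 + 894\right) + 2979817 = 28 \cdot 1172 + 2979817 = 32816 + 2979817 = 3012633$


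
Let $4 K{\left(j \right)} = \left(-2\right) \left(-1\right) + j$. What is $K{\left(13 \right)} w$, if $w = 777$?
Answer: $\frac{11655}{4} \approx 2913.8$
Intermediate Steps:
$K{\left(j \right)} = \frac{1}{2} + \frac{j}{4}$ ($K{\left(j \right)} = \frac{\left(-2\right) \left(-1\right) + j}{4} = \frac{2 + j}{4} = \frac{1}{2} + \frac{j}{4}$)
$K{\left(13 \right)} w = \left(\frac{1}{2} + \frac{1}{4} \cdot 13\right) 777 = \left(\frac{1}{2} + \frac{13}{4}\right) 777 = \frac{15}{4} \cdot 777 = \frac{11655}{4}$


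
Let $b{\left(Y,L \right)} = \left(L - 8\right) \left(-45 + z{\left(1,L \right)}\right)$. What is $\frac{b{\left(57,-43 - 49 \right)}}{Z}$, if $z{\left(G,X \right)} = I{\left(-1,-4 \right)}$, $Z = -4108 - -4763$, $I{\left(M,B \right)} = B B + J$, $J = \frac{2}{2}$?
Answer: $\frac{560}{131} \approx 4.2748$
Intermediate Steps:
$J = 1$ ($J = 2 \cdot \frac{1}{2} = 1$)
$I{\left(M,B \right)} = 1 + B^{2}$ ($I{\left(M,B \right)} = B B + 1 = B^{2} + 1 = 1 + B^{2}$)
$Z = 655$ ($Z = -4108 + 4763 = 655$)
$z{\left(G,X \right)} = 17$ ($z{\left(G,X \right)} = 1 + \left(-4\right)^{2} = 1 + 16 = 17$)
$b{\left(Y,L \right)} = 224 - 28 L$ ($b{\left(Y,L \right)} = \left(L - 8\right) \left(-45 + 17\right) = \left(-8 + L\right) \left(-28\right) = 224 - 28 L$)
$\frac{b{\left(57,-43 - 49 \right)}}{Z} = \frac{224 - 28 \left(-43 - 49\right)}{655} = \left(224 - 28 \left(-43 - 49\right)\right) \frac{1}{655} = \left(224 - -2576\right) \frac{1}{655} = \left(224 + 2576\right) \frac{1}{655} = 2800 \cdot \frac{1}{655} = \frac{560}{131}$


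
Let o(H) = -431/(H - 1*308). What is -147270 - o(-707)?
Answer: -149479481/1015 ≈ -1.4727e+5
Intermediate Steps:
o(H) = -431/(-308 + H) (o(H) = -431/(H - 308) = -431/(-308 + H))
-147270 - o(-707) = -147270 - (-431)/(-308 - 707) = -147270 - (-431)/(-1015) = -147270 - (-431)*(-1)/1015 = -147270 - 1*431/1015 = -147270 - 431/1015 = -149479481/1015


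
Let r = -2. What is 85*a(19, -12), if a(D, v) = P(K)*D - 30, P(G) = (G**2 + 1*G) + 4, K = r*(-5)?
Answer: 181560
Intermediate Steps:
K = 10 (K = -2*(-5) = 10)
P(G) = 4 + G + G**2 (P(G) = (G**2 + G) + 4 = (G + G**2) + 4 = 4 + G + G**2)
a(D, v) = -30 + 114*D (a(D, v) = (4 + 10 + 10**2)*D - 30 = (4 + 10 + 100)*D - 30 = 114*D - 30 = -30 + 114*D)
85*a(19, -12) = 85*(-30 + 114*19) = 85*(-30 + 2166) = 85*2136 = 181560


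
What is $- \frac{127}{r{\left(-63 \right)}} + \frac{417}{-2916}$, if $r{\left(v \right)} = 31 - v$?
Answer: $- \frac{68255}{45684} \approx -1.4941$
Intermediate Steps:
$- \frac{127}{r{\left(-63 \right)}} + \frac{417}{-2916} = - \frac{127}{31 - -63} + \frac{417}{-2916} = - \frac{127}{31 + 63} + 417 \left(- \frac{1}{2916}\right) = - \frac{127}{94} - \frac{139}{972} = - \frac{68255}{45684}$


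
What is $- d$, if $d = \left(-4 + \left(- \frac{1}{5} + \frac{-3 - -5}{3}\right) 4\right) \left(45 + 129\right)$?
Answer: $\frac{1856}{5} \approx 371.2$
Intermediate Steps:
$d = - \frac{1856}{5}$ ($d = \left(-4 + \left(\left(-1\right) \frac{1}{5} + \left(-3 + 5\right) \frac{1}{3}\right) 4\right) 174 = \left(-4 + \left(- \frac{1}{5} + 2 \cdot \frac{1}{3}\right) 4\right) 174 = \left(-4 + \left(- \frac{1}{5} + \frac{2}{3}\right) 4\right) 174 = \left(-4 + \frac{7}{15} \cdot 4\right) 174 = \left(-4 + \frac{28}{15}\right) 174 = \left(- \frac{32}{15}\right) 174 = - \frac{1856}{5} \approx -371.2$)
$- d = \left(-1\right) \left(- \frac{1856}{5}\right) = \frac{1856}{5}$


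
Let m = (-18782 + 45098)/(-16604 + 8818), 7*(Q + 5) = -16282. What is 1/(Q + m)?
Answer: -229/534573 ≈ -0.00042838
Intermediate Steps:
Q = -2331 (Q = -5 + (⅐)*(-16282) = -5 - 2326 = -2331)
m = -774/229 (m = 26316/(-7786) = 26316*(-1/7786) = -774/229 ≈ -3.3799)
1/(Q + m) = 1/(-2331 - 774/229) = 1/(-534573/229) = -229/534573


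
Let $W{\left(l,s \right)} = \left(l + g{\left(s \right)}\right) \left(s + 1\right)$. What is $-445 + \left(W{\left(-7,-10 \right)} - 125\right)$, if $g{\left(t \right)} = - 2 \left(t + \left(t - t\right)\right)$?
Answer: $-687$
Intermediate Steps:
$g{\left(t \right)} = - 2 t$ ($g{\left(t \right)} = - 2 \left(t + 0\right) = - 2 t$)
$W{\left(l,s \right)} = \left(1 + s\right) \left(l - 2 s\right)$ ($W{\left(l,s \right)} = \left(l - 2 s\right) \left(s + 1\right) = \left(l - 2 s\right) \left(1 + s\right) = \left(1 + s\right) \left(l - 2 s\right)$)
$-445 + \left(W{\left(-7,-10 \right)} - 125\right) = -445 - 242 = -687$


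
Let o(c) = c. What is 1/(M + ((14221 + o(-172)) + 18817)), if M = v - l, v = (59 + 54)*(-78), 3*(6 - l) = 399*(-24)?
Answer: 1/20854 ≈ 4.7952e-5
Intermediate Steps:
l = 3198 (l = 6 - 133*(-24) = 6 - 1/3*(-9576) = 6 + 3192 = 3198)
v = -8814 (v = 113*(-78) = -8814)
M = -12012 (M = -8814 - 1*3198 = -8814 - 3198 = -12012)
1/(M + ((14221 + o(-172)) + 18817)) = 1/(-12012 + ((14221 - 172) + 18817)) = 1/(-12012 + (14049 + 18817)) = 1/(-12012 + 32866) = 1/20854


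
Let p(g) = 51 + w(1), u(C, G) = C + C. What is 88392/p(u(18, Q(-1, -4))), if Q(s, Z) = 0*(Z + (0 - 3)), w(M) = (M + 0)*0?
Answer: 29464/17 ≈ 1733.2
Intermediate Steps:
w(M) = 0 (w(M) = M*0 = 0)
Q(s, Z) = 0 (Q(s, Z) = 0*(Z - 3) = 0*(-3 + Z) = 0)
u(C, G) = 2*C
p(g) = 51 (p(g) = 51 + 0 = 51)
88392/p(u(18, Q(-1, -4))) = 88392/51 = 88392*(1/51) = 29464/17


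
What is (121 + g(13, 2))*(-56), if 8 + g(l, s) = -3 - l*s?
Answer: -4704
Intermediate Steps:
g(l, s) = -11 - l*s (g(l, s) = -8 + (-3 - l*s) = -11 - l*s)
(121 + g(13, 2))*(-56) = (121 + (-11 - 1*13*2))*(-56) = (121 + (-11 - 26))*(-56) = (121 - 37)*(-56) = 84*(-56) = -4704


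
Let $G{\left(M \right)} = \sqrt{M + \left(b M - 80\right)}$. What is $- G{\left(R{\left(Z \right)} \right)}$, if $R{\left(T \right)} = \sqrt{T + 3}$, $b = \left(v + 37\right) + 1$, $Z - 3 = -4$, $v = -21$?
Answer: $- i \sqrt{80 - 18 \sqrt{2}} \approx - 7.3854 i$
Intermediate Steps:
$Z = -1$ ($Z = 3 - 4 = -1$)
$b = 17$ ($b = \left(-21 + 37\right) + 1 = 16 + 1 = 17$)
$R{\left(T \right)} = \sqrt{3 + T}$
$G{\left(M \right)} = \sqrt{-80 + 18 M}$ ($G{\left(M \right)} = \sqrt{M + \left(17 M - 80\right)} = \sqrt{M + \left(-80 + 17 M\right)} = \sqrt{-80 + 18 M}$)
$- G{\left(R{\left(Z \right)} \right)} = - \sqrt{-80 + 18 \sqrt{3 - 1}} = - \sqrt{-80 + 18 \sqrt{2}}$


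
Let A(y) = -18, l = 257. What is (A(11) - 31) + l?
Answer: 208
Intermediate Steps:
(A(11) - 31) + l = (-18 - 31) + 257 = -49 + 257 = 208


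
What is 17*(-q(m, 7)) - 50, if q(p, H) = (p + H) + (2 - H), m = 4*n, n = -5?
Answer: 256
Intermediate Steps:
m = -20 (m = 4*(-5) = -20)
q(p, H) = 2 + p (q(p, H) = (H + p) + (2 - H) = 2 + p)
17*(-q(m, 7)) - 50 = 17*(-(2 - 20)) - 50 = 17*(-1*(-18)) - 50 = 17*18 - 50 = 306 - 50 = 256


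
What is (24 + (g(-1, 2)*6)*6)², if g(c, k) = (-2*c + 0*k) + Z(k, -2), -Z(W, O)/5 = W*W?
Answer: 389376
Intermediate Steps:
Z(W, O) = -5*W² (Z(W, O) = -5*W*W = -5*W²)
g(c, k) = -5*k² - 2*c (g(c, k) = (-2*c + 0*k) - 5*k² = (-2*c + 0) - 5*k² = -2*c - 5*k² = -5*k² - 2*c)
(24 + (g(-1, 2)*6)*6)² = (24 + ((-5*2² - 2*(-1))*6)*6)² = (24 + ((-5*4 + 2)*6)*6)² = (24 + ((-20 + 2)*6)*6)² = (24 - 18*6*6)² = (24 - 108*6)² = (24 - 648)² = (-624)² = 389376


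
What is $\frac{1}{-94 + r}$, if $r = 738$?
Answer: $\frac{1}{644} \approx 0.0015528$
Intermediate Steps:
$\frac{1}{-94 + r} = \frac{1}{-94 + 738} = \frac{1}{644}$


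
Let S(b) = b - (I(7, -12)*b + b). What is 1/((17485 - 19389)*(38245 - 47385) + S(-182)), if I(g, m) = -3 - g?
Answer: 1/17400740 ≈ 5.7469e-8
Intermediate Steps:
S(b) = 10*b (S(b) = b - ((-3 - 1*7)*b + b) = b - ((-3 - 7)*b + b) = b - (-10*b + b) = b - (-9)*b = b + 9*b = 10*b)
1/((17485 - 19389)*(38245 - 47385) + S(-182)) = 1/((17485 - 19389)*(38245 - 47385) + 10*(-182)) = 1/(-1904*(-9140) - 1820) = 1/(17402560 - 1820) = 1/17400740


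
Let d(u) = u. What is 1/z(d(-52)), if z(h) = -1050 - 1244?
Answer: -1/2294 ≈ -0.00043592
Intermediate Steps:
z(h) = -2294
1/z(d(-52)) = 1/(-2294) = -1/2294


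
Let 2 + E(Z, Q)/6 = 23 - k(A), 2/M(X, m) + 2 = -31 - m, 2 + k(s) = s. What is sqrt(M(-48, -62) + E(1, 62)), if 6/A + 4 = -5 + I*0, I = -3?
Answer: 2*sqrt(29870)/29 ≈ 11.919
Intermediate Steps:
A = -2/3 (A = 6/(-4 + (-5 - 3*0)) = 6/(-4 + (-5 + 0)) = 6/(-4 - 5) = 6/(-9) = 6*(-1/9) = -2/3 ≈ -0.66667)
k(s) = -2 + s
M(X, m) = 2/(-33 - m) (M(X, m) = 2/(-2 + (-31 - m)) = 2/(-33 - m))
E(Z, Q) = 142 (E(Z, Q) = -12 + 6*(23 - (-2 - 2/3)) = -12 + 6*(23 - 1*(-8/3)) = -12 + 6*(23 + 8/3) = -12 + 6*(77/3) = -12 + 154 = 142)
sqrt(M(-48, -62) + E(1, 62)) = sqrt(-2/(33 - 62) + 142) = sqrt(-2/(-29) + 142) = sqrt(-2*(-1/29) + 142) = sqrt(2/29 + 142) = sqrt(4120/29) = 2*sqrt(29870)/29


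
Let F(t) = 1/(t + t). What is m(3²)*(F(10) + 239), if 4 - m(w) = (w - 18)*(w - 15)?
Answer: -23905/2 ≈ -11953.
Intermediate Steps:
F(t) = 1/(2*t)
m(w) = 4 - (-18 + w)*(-15 + w) (m(w) = 4 - (w - 18)*(w - 15) = 4 - (-18 + w)*(-15 + w))
m(3²)*(F(10) + 239) = (-266 - (3²)² + 33*3²)*((½)/10 + 239) = (-266 - 1*9² + 33*9)*((½)*(⅒) + 239) = (-266 - 1*81 + 297)*(1/20 + 239) = (-266 - 81 + 297)*(4781/20) = -50*4781/20 = -23905/2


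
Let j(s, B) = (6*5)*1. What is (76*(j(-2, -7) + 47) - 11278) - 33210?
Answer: -38636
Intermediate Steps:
j(s, B) = 30 (j(s, B) = 30*1 = 30)
(76*(j(-2, -7) + 47) - 11278) - 33210 = (76*(30 + 47) - 11278) - 33210 = (76*77 - 11278) - 33210 = (5852 - 11278) - 33210 = -5426 - 33210 = -38636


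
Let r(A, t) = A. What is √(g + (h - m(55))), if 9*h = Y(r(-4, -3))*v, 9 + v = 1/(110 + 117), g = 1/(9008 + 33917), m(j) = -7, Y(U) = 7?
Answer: 19*√326618042/5846385 ≈ 0.058734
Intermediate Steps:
g = 1/42925 ≈ 2.3296e-5
v = -2042/227 (v = -9 + 1/(110 + 117) = -9 + 1/227 = -2042/227 ≈ -8.9956)
h = -14294/2043 (h = (7*(-2042/227))/9 = (⅑)*(-14294/227) = -14294/2043 ≈ -6.9966)
√(g + (h - m(55))) = √(1/42925 + (-14294/2043 - 1*(-7))) = √(1/42925 + (-14294/2043 + 7)) = √(1/42925 + 7/2043) = √(302518/87695775) = 19*√326618042/5846385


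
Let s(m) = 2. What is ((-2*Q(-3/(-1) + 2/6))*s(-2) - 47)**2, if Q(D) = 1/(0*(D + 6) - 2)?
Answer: 2025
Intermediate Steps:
Q(D) = -1/2 (Q(D) = 1/(0*(6 + D) - 2) = 1/(0 - 2) = 1/(-2) = -1/2)
((-2*Q(-3/(-1) + 2/6))*s(-2) - 47)**2 = (-2*(-1/2)*2 - 47)**2 = (1*2 - 47)**2 = (2 - 47)**2 = (-45)**2 = 2025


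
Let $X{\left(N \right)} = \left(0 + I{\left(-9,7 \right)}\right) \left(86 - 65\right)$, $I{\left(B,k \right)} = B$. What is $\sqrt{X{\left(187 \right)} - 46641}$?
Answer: $i \sqrt{46830} \approx 216.4 i$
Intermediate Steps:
$X{\left(N \right)} = -189$ ($X{\left(N \right)} = \left(0 - 9\right) \left(86 - 65\right) = \left(-9\right) 21 = -189$)
$\sqrt{X{\left(187 \right)} - 46641} = \sqrt{-189 - 46641} = \sqrt{-46830} = i \sqrt{46830}$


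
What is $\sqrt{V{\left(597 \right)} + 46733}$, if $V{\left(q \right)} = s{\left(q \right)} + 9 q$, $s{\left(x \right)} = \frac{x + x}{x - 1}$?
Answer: $\frac{\sqrt{4627399130}}{298} \approx 228.27$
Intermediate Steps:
$s{\left(x \right)} = \frac{2 x}{-1 + x}$
$V{\left(q \right)} = 9 q + \frac{2 q}{-1 + q}$ ($V{\left(q \right)} = \frac{2 q}{-1 + q} + 9 q = 9 q + \frac{2 q}{-1 + q}$)
$\sqrt{V{\left(597 \right)} + 46733} = \sqrt{\frac{597 \left(-7 + 9 \cdot 597\right)}{-1 + 597} + 46733} = \sqrt{\frac{597 \left(-7 + 5373\right)}{596} + 46733} = \sqrt{597 \cdot \frac{1}{596} \cdot 5366 + 46733} = \sqrt{\frac{1601751}{298} + 46733} = \sqrt{\frac{15528185}{298}} = \frac{\sqrt{4627399130}}{298}$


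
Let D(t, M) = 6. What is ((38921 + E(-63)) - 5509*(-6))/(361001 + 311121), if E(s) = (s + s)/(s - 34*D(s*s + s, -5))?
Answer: 582347/5438078 ≈ 0.10709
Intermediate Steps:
E(s) = 2*s/(-204 + s) (E(s) = (s + s)/(s - 34*6) = (2*s)/(s - 204) = (2*s)/(-204 + s) = 2*s/(-204 + s))
((38921 + E(-63)) - 5509*(-6))/(361001 + 311121) = ((38921 + 2*(-63)/(-204 - 63)) - 5509*(-6))/(361001 + 311121) = ((38921 + 2*(-63)/(-267)) + 33054)/672122 = ((38921 + 2*(-63)*(-1/267)) + 33054)*(1/672122) = ((38921 + 42/89) + 33054)*(1/672122) = (3464011/89 + 33054)*(1/672122) = (6405817/89)*(1/672122) = 582347/5438078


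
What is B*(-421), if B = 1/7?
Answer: -421/7 ≈ -60.143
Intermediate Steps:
B = 1/7 ≈ 0.14286
B*(-421) = (1/7)*(-421) = -421/7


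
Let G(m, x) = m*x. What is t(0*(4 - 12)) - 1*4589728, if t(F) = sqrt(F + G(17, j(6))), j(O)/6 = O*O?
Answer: -4589728 + 6*sqrt(102) ≈ -4.5897e+6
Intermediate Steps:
j(O) = 6*O**2 (j(O) = 6*(O*O) = 6*O**2)
t(F) = sqrt(3672 + F) (t(F) = sqrt(F + 17*(6*6**2)) = sqrt(F + 17*(6*36)) = sqrt(F + 17*216) = sqrt(F + 3672) = sqrt(3672 + F))
t(0*(4 - 12)) - 1*4589728 = sqrt(3672 + 0*(4 - 12)) - 1*4589728 = sqrt(3672 + 0*(-8)) - 4589728 = sqrt(3672 + 0) - 4589728 = sqrt(3672) - 4589728 = 6*sqrt(102) - 4589728 = -4589728 + 6*sqrt(102)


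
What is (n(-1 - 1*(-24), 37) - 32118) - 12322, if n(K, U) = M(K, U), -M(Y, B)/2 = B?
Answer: -44514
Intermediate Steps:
M(Y, B) = -2*B
n(K, U) = -2*U
(n(-1 - 1*(-24), 37) - 32118) - 12322 = (-2*37 - 32118) - 12322 = (-74 - 32118) - 12322 = -32192 - 12322 = -44514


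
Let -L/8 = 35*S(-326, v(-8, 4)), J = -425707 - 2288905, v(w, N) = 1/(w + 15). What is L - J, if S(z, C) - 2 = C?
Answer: 2714012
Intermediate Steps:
v(w, N) = 1/(15 + w)
S(z, C) = 2 + C
J = -2714612
L = -600 (L = -280*(2 + 1/(15 - 8)) = -280*(2 + 1/7) = -280*15/7 = -8*75 = -600)
L - J = -600 - 1*(-2714612) = -600 + 2714612 = 2714012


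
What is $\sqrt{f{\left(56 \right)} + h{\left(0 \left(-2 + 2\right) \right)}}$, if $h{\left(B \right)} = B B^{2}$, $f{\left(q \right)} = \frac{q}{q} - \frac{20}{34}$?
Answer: $\frac{\sqrt{119}}{17} \approx 0.64169$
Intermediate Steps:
$f{\left(q \right)} = \frac{7}{17}$ ($f{\left(q \right)} = 1 - \frac{10}{17} = \frac{7}{17}$)
$h{\left(B \right)} = B^{3}$
$\sqrt{f{\left(56 \right)} + h{\left(0 \left(-2 + 2\right) \right)}} = \sqrt{\frac{7}{17} + \left(0 \left(-2 + 2\right)\right)^{3}} = \sqrt{\frac{7}{17} + \left(0 \cdot 0\right)^{3}} = \sqrt{\frac{7}{17} + 0^{3}} = \sqrt{\frac{7}{17} + 0} = \sqrt{\frac{7}{17}} = \frac{\sqrt{119}}{17}$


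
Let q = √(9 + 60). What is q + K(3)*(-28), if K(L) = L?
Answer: -84 + √69 ≈ -75.693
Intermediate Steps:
q = √69 ≈ 8.3066
q + K(3)*(-28) = √69 + 3*(-28) = √69 - 84 = -84 + √69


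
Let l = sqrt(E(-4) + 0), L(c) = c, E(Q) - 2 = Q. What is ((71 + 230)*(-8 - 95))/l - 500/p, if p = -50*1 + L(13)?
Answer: 500/37 + 31003*I*sqrt(2)/2 ≈ 13.514 + 21922.0*I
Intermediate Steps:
E(Q) = 2 + Q
p = -37 (p = -50*1 + 13 = -50 + 13 = -37)
l = I*sqrt(2) (l = sqrt((2 - 4) + 0) = sqrt(-2 + 0) = sqrt(-2) = I*sqrt(2) ≈ 1.4142*I)
((71 + 230)*(-8 - 95))/l - 500/p = ((71 + 230)*(-8 - 95))/((I*sqrt(2))) - 500/(-37) = (301*(-103))*(-I*sqrt(2)/2) - 500*(-1/37) = -(-31003)*I*sqrt(2)/2 + 500/37 = 31003*I*sqrt(2)/2 + 500/37 = 500/37 + 31003*I*sqrt(2)/2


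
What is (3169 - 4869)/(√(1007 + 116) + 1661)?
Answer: -1411850/1378899 + 850*√1123/1378899 ≈ -1.0032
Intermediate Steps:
(3169 - 4869)/(√(1007 + 116) + 1661) = -1700/(√1123 + 1661) = -1700/(1661 + √1123)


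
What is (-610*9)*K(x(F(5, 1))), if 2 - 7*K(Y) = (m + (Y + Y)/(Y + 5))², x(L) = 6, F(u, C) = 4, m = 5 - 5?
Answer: -76860/121 ≈ -635.21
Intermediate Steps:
m = 0
K(Y) = 2/7 - 4*Y²/(7*(5 + Y)²) (K(Y) = 2/7 - (0 + (Y + Y)/(Y + 5))²/7 = 2/7 - (0 + (2*Y)/(5 + Y))²/7 = 2/7 - (0 + 2*Y/(5 + Y))²/7 = 2/7 - 4*Y²/(5 + Y)²/7 = 2/7 - 4*Y²/(7*(5 + Y)²))
(-610*9)*K(x(F(5, 1))) = (-610*9)*(2/7 - 4/7*6²/(5 + 6)²) = -5490*(2/7 - 4/7*36/11²) = -5490*(2/7 - 4/7*36*1/121) = -5490*(2/7 - 144/847) = -5490*14/121 = -76860/121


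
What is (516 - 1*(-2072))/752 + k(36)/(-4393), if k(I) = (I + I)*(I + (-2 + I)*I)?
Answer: -14213089/825884 ≈ -17.210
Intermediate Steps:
k(I) = 2*I*(I + I*(-2 + I)) (k(I) = (2*I)*(I + I*(-2 + I)) = 2*I*(I + I*(-2 + I)))
(516 - 1*(-2072))/752 + k(36)/(-4393) = (516 - 1*(-2072))/752 + (2*36**2*(-1 + 36))/(-4393) = (516 + 2072)*(1/752) + (2*1296*35)*(-1/4393) = 2588*(1/752) + 90720*(-1/4393) = 647/188 - 90720/4393 = -14213089/825884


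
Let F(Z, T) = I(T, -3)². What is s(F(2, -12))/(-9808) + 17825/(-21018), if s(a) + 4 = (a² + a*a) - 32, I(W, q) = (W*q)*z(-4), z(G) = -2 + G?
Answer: -368965307851/831228 ≈ -4.4388e+5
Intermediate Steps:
I(W, q) = -6*W*q (I(W, q) = (W*q)*(-2 - 4) = (W*q)*(-6) = -6*W*q)
F(Z, T) = 324*T² (F(Z, T) = (-6*T*(-3))² = (18*T)² = 324*T²)
s(a) = -36 + 2*a² (s(a) = -4 + ((a² + a*a) - 32) = -4 + ((a² + a²) - 32) = -4 + (2*a² - 32) = -4 + (-32 + 2*a²) = -36 + 2*a²)
s(F(2, -12))/(-9808) + 17825/(-21018) = (-36 + 2*(324*(-12)²)²)/(-9808) + 17825/(-21018) = (-36 + 2*(324*144)²)*(-1/9808) + 17825*(-1/21018) = (-36 + 2*46656²)*(-1/9808) - 575/678 = (-36 + 2*2176782336)*(-1/9808) - 575/678 = (-36 + 4353564672)*(-1/9808) - 575/678 = 4353564636*(-1/9808) - 575/678 = -1088391159/2452 - 575/678 = -368965307851/831228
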